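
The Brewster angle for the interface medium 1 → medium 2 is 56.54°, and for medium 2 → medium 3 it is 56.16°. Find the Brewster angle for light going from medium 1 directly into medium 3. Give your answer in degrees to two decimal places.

tan θ_B(1→2) = n₂/n₁ = tan 56.54° = 1.5131.
tan θ_B(2→3) = n₃/n₂ = tan 56.16° = 1.4915.
n₃/n₁ = 2.2569. Then tan θ_B(1→3) = n₃/n₁, so θ_B(1→3) = arctan(2.2569) = 66.10°.

θ_B ≈ 66.10°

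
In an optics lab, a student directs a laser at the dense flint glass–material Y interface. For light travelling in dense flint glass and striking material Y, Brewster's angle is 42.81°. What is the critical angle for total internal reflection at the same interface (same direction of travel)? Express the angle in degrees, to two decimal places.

From Brewster, n₂/n₁ = tan θ_B = tan 42.81° = 0.9263.
Then sin θ_c = n₂/n₁ = 0.9263, so θ_c = arcsin 0.9263 = 67.87°.

θ_c ≈ 67.87°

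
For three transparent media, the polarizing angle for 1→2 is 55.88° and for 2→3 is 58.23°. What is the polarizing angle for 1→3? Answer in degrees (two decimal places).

θ_B ≈ 67.24°

tan θ_B(1→2) = n₂/n₁ = tan 55.88° = 1.4759.
tan θ_B(2→3) = n₃/n₂ = tan 58.23° = 1.6147.
Multiplying, n₃/n₁ = 1.4759 × 1.6147 = 2.3831, and θ_B(1→3) = arctan 2.3831 = 67.24°.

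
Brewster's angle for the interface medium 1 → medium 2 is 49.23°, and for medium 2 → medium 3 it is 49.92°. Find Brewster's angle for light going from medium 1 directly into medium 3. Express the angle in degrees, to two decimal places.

θ_B ≈ 54.04°

n₂/n₁ = tan 49.23° = 1.1597 and n₃/n₂ = tan 49.92° = 1.1884.
So n₃/n₁ = (n₂/n₁)(n₃/n₂) = 1.1597 × 1.1884 = 1.3782.
θ_B(1→3) = arctan(1.3782) = 54.04°.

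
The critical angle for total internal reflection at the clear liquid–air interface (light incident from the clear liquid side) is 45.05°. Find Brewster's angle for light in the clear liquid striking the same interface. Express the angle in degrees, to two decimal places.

sin θ_c = n₂/n₁, so n₂/n₁ = sin 45.05° = 0.7077.
Brewster: tan θ_B = n₂/n₁ = 0.7077.
θ_B = arctan(0.7077) = 35.29°.

θ_B ≈ 35.29°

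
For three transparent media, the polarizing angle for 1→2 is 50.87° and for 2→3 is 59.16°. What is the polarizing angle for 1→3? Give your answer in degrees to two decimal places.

θ_B ≈ 64.09°

n₂/n₁ = tan 50.87° = 1.2292 and n₃/n₂ = tan 59.16° = 1.6749.
n₃/n₁ = 2.0587. Then tan θ_B(1→3) = n₃/n₁, so θ_B(1→3) = arctan(2.0587) = 64.09°.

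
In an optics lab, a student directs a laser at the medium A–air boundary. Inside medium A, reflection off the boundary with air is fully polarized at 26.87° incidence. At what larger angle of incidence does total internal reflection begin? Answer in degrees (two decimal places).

θ_c ≈ 30.44°

n₂/n₁ = tan 26.87° = 0.5067; the critical angle satisfies sin θ_c = n₂/n₁.
θ_c = arcsin(0.5067) = 30.44°.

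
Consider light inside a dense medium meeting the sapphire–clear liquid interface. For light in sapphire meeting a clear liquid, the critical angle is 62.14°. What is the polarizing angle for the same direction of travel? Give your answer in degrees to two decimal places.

θ_B ≈ 41.48°

n₂/n₁ = sin θ_c = sin 62.14° = 0.8841.
tan θ_B equals the same ratio, so θ_B = arctan(0.8841) = 41.48°.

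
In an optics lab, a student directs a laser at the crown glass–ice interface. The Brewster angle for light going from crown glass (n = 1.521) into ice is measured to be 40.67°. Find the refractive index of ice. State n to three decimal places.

Full polarization of the reflected beam means tan θ_B = n₂/n₁, where n₁ is the incident medium (crown glass).
n₂ = n₁ tan θ_B = 1.521 × tan 40.67° = 1.307.

n ≈ 1.307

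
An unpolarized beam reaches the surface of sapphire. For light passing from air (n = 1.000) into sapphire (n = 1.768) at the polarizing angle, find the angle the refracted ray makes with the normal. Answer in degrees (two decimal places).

θ_t ≈ 29.49°

θ_B = arctan(n₂/n₁) = arctan(1.768/1.000) = 60.51°.
Since θ_B + θ_t = 90° at Brewster incidence, θ_t = 90° − 60.51° = 29.49°.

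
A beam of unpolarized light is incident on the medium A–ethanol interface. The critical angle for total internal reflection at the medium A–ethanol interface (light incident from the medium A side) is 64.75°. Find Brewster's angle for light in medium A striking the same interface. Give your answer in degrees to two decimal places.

θ_B ≈ 42.13°

sin θ_c = n₂/n₁, so n₂/n₁ = sin 64.75° = 0.9045.
Brewster: tan θ_B = n₂/n₁ = 0.9045.
θ_B = arctan(0.9045) = 42.13°.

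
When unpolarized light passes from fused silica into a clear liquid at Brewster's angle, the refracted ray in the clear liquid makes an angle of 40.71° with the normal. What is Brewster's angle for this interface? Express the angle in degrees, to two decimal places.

θ_B ≈ 49.29°

Brewster's condition makes the reflected and refracted beams perpendicular: θ_B + θ_t = 90°.
So θ_B = 90° − θ_t = 90° − 40.71° = 49.29°.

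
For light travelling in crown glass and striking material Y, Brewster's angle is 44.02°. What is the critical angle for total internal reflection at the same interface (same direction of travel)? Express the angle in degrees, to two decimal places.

θ_c ≈ 75.10°

tan θ_B = n₂/n₁ = tan 44.02° = 0.9664.
Total internal reflection: sin θ_c = n₂/n₁ = 0.9664.
θ_c = arcsin(0.9664) = 75.10°.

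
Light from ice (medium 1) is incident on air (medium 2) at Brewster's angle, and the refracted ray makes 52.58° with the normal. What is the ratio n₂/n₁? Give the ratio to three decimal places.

n₂/n₁ ≈ 0.765

θ_B + θ_t = 90°, so θ_B = 90° − 52.58° = 37.42°.
Then n₂/n₁ = tan θ_B = tan 37.42° = 0.765.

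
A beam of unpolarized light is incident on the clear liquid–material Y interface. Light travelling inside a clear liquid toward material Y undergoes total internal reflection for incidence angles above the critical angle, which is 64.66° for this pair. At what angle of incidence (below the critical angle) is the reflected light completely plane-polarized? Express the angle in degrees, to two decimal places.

θ_B ≈ 42.11°

n₂/n₁ = sin θ_c = sin 64.66° = 0.9038.
tan θ_B equals the same ratio, so θ_B = arctan(0.9038) = 42.11°.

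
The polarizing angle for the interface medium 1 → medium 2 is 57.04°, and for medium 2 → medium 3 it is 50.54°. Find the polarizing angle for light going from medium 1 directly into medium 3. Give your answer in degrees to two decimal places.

Each Brewster angle gives a ratio: n₂/n₁ = tan 57.04° = 1.5422, n₃/n₂ = tan 50.54° = 1.2148.
So n₃/n₁ = (n₂/n₁)(n₃/n₂) = 1.5422 × 1.2148 = 1.8735.
θ_B(1→3) = arctan(1.8735) = 61.91°.

θ_B ≈ 61.91°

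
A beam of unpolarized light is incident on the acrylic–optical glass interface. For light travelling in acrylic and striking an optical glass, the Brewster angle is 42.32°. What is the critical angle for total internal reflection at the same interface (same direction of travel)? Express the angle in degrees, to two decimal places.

θ_c ≈ 65.58°

From Brewster, n₂/n₁ = tan θ_B = tan 42.32° = 0.9106.
Then sin θ_c = n₂/n₁ = 0.9106, so θ_c = arcsin 0.9106 = 65.58°.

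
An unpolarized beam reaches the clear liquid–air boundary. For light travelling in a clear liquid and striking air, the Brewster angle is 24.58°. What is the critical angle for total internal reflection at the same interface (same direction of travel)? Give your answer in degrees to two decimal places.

From Brewster, n₂/n₁ = tan θ_B = tan 24.58° = 0.4574.
Then sin θ_c = n₂/n₁ = 0.4574, so θ_c = arcsin 0.4574 = 27.22°.

θ_c ≈ 27.22°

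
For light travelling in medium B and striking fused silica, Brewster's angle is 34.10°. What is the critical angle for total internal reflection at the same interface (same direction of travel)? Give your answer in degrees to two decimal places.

θ_c ≈ 42.61°

n₂/n₁ = tan 34.10° = 0.6771; the critical angle satisfies sin θ_c = n₂/n₁.
θ_c = arcsin(0.6771) = 42.61°.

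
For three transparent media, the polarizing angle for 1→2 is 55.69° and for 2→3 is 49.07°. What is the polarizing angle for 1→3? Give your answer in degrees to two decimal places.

Each Brewster angle gives a ratio: n₂/n₁ = tan 55.69° = 1.4654, n₃/n₂ = tan 49.07° = 1.1532.
Multiplying, n₃/n₁ = 1.4654 × 1.1532 = 1.6899, and θ_B(1→3) = arctan 1.6899 = 59.39°.

θ_B ≈ 59.39°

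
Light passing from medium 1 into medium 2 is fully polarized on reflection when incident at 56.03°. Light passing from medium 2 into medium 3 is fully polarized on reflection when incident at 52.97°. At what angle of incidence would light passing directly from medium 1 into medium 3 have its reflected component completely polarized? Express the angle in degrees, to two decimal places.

θ_B ≈ 63.06°

Each Brewster angle gives a ratio: n₂/n₁ = tan 56.03° = 1.4842, n₃/n₂ = tan 52.97° = 1.3256.
Multiplying, n₃/n₁ = 1.4842 × 1.3256 = 1.9675, and θ_B(1→3) = arctan 1.9675 = 63.06°.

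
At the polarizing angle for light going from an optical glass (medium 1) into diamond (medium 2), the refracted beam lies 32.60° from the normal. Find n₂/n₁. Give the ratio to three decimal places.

n₂/n₁ ≈ 1.564

θ_B + θ_t = 90°, so θ_B = 90° − 32.60° = 57.40°.
Then n₂/n₁ = tan θ_B = tan 57.40° = 1.564.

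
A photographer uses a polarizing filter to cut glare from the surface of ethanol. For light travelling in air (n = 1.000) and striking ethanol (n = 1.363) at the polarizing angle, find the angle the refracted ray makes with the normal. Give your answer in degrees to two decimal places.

θ_B = arctan(n₂/n₁) = arctan(1.363/1.000) = 53.73°.
Since θ_B + θ_t = 90° at Brewster incidence, θ_t = 90° − 53.73° = 36.27°.

θ_t ≈ 36.27°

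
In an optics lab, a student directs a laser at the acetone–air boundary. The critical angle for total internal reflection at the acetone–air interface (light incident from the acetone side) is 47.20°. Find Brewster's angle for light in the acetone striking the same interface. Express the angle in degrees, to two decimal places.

n₂/n₁ = sin θ_c = sin 47.20° = 0.7337.
tan θ_B equals the same ratio, so θ_B = arctan(0.7337) = 36.27°.

θ_B ≈ 36.27°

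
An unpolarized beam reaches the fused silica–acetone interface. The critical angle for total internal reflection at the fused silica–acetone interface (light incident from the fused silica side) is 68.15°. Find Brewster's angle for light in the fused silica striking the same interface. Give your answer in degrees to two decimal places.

θ_B ≈ 42.87°

sin θ_c = n₂/n₁, so n₂/n₁ = sin 68.15° = 0.9282.
Brewster: tan θ_B = n₂/n₁ = 0.9282.
θ_B = arctan(0.9282) = 42.87°.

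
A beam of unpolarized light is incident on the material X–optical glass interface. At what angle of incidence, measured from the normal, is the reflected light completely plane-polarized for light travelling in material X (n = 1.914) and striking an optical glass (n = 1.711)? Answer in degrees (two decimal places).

θ_B ≈ 41.79°

At Brewster's angle the reflected and refracted rays are perpendicular, which with Snell's law gives tan θ_B = n₂/n₁.
Here n₂/n₁ = 1.711/1.914 = 0.8939, and Brewster's law gives tan θ_B = n₂/n₁.
So θ_B = arctan 0.8939 = 41.79°.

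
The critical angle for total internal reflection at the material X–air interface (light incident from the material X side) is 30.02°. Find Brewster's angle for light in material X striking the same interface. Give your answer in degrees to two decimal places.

θ_B ≈ 26.58°

sin θ_c = n₂/n₁, so n₂/n₁ = sin 30.02° = 0.5003.
Brewster: tan θ_B = n₂/n₁ = 0.5003.
θ_B = arctan(0.5003) = 26.58°.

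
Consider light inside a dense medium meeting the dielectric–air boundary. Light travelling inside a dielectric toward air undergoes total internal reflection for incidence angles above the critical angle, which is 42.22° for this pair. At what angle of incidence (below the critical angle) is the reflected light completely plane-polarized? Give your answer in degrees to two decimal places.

θ_B ≈ 33.90°

sin θ_c = n₂/n₁, so n₂/n₁ = sin 42.22° = 0.6720.
Brewster: tan θ_B = n₂/n₁ = 0.6720.
θ_B = arctan(0.6720) = 33.90°.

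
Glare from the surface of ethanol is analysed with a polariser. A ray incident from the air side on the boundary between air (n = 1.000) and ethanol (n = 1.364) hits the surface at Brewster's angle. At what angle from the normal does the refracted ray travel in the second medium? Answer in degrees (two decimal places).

θ_B = arctan(n₂/n₁) = arctan(1.364/1.000) = 53.75°.
At Brewster's angle the reflected and refracted rays are perpendicular, so θ_t = 90° − θ_B = 90° − 53.75° = 36.25°.

θ_t ≈ 36.25°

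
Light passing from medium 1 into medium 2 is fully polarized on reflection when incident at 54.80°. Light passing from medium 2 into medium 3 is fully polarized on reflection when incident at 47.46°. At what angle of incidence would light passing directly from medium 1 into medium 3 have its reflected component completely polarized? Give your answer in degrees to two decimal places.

Each Brewster angle gives a ratio: n₂/n₁ = tan 54.80° = 1.4176, n₃/n₂ = tan 47.46° = 1.0898.
n₃/n₁ = 1.5449. Then tan θ_B(1→3) = n₃/n₁, so θ_B(1→3) = arctan(1.5449) = 57.08°.

θ_B ≈ 57.08°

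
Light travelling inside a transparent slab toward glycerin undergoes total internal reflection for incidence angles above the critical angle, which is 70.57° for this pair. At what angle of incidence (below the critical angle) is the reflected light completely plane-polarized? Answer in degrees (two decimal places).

θ_B ≈ 43.32°

n₂/n₁ = sin θ_c = sin 70.57° = 0.9430.
tan θ_B equals the same ratio, so θ_B = arctan(0.9430) = 43.32°.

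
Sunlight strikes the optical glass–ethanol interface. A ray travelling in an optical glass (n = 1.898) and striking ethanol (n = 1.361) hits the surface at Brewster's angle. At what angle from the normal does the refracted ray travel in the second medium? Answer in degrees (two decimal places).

tan θ_B = n₂/n₁ = 1.361/1.898 = 0.7171, so θ_B = 35.64°.
Since θ_B + θ_t = 90° at Brewster incidence, θ_t = 90° − 35.64° = 54.36°.

θ_t ≈ 54.36°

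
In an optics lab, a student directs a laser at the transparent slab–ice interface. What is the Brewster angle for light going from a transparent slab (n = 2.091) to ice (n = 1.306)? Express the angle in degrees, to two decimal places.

The reflected p-component vanishes when tan θ_B = n₂/n₁.
Brewster's condition: tan θ_B = n₂/n₁ = 1.306/2.091 = 0.6246.
So θ_B = arctan 0.6246 = 31.99°.

θ_B ≈ 31.99°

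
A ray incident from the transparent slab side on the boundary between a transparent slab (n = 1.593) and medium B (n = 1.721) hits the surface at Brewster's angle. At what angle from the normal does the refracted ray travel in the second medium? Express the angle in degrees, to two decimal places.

θ_t ≈ 42.79°

θ_B = arctan(n₂/n₁) = arctan(1.721/1.593) = 47.21°.
At Brewster's angle the reflected and refracted rays are perpendicular, so θ_t = 90° − θ_B = 90° − 47.21° = 42.79°.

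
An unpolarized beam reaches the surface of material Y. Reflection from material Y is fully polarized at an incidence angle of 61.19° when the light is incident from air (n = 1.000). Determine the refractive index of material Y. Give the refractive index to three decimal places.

At Brewster's angle, tan θ_B = n₂/n₁ with n₁ on the incident side (air) and n₂ on the transmitted side (material Y).
n₂ = n₁ tan θ_B = 1.000 × tan 61.19° = 1.818.

n ≈ 1.818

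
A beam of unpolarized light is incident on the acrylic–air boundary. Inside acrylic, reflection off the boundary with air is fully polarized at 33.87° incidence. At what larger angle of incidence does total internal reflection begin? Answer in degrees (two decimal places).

θ_c ≈ 42.16°

n₂/n₁ = tan 33.87° = 0.6712; the critical angle satisfies sin θ_c = n₂/n₁.
θ_c = arcsin(0.6712) = 42.16°.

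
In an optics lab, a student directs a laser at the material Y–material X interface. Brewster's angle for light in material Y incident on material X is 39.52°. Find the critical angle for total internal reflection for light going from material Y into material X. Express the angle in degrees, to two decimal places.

θ_c ≈ 55.58°

tan θ_B = n₂/n₁ = tan 39.52° = 0.8249.
Total internal reflection: sin θ_c = n₂/n₁ = 0.8249.
θ_c = arcsin(0.8249) = 55.58°.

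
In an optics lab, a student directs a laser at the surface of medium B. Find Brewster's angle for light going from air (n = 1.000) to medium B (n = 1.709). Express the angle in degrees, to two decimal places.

θ_B ≈ 59.67°

Here n₂/n₁ = 1.709/1.000 = 1.7090, and Brewster's law gives tan θ_B = n₂/n₁. Taking the arctangent, θ_B = 59.67°.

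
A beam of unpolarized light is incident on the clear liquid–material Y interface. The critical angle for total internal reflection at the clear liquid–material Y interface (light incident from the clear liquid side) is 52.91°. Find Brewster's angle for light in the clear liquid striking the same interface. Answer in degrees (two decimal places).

θ_B ≈ 38.58°

At the critical angle sin θ_c = n₂/n₁, giving n₂/n₁ = sin 52.91° = 0.7977.
Then tan θ_B = n₂/n₁ = 0.7977, so θ_B = arctan 0.7977 = 38.58°.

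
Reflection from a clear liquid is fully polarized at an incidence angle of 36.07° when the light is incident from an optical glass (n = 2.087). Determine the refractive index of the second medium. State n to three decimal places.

n ≈ 1.520

Full polarization of the reflected beam means tan θ_B = n₂/n₁, where n₁ is the incident medium (an optical glass).
n₂ = n₁ tan θ_B = 2.087 × tan 36.07° = 1.520.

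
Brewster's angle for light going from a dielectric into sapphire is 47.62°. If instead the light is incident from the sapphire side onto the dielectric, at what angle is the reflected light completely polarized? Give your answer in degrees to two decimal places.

θ_B' ≈ 42.38°

The two Brewster angles are complementary: θ_B' = 90° − θ_B = 90° − 47.62° = 42.38°.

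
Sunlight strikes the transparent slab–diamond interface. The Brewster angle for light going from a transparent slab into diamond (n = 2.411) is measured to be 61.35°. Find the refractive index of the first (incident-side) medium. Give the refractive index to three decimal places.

n ≈ 1.317

Full polarization of the reflected beam means tan θ_B = n₂/n₁, where n₁ is the incident medium (a transparent slab).
n₁ = n₂ / tan θ_B = 2.411 / tan 61.35° = 1.317.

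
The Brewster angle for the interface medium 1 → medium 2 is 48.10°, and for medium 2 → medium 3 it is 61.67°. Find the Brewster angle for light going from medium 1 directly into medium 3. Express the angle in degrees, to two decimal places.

θ_B ≈ 64.19°

Each Brewster angle gives a ratio: n₂/n₁ = tan 48.10° = 1.1145, n₃/n₂ = tan 61.67° = 1.8549.
Multiplying, n₃/n₁ = 1.1145 × 1.8549 = 2.0673, and θ_B(1→3) = arctan 2.0673 = 64.19°.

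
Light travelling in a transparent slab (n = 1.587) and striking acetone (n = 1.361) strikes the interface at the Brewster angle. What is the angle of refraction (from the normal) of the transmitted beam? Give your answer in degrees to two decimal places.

θ_t ≈ 49.38°

tan θ_B = n₂/n₁ = 1.361/1.587 = 0.8576, so θ_B = 40.62°.
Since θ_B + θ_t = 90° at Brewster incidence, θ_t = 90° − 40.62° = 49.38°.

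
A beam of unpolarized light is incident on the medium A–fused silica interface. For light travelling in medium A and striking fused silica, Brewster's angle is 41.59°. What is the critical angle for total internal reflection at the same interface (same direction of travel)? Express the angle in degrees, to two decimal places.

From Brewster, n₂/n₁ = tan θ_B = tan 41.59° = 0.8875.
Then sin θ_c = n₂/n₁ = 0.8875, so θ_c = arcsin 0.8875 = 62.56°.

θ_c ≈ 62.56°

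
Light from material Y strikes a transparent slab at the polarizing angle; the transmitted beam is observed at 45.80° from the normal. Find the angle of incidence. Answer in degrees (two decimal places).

Brewster's condition makes the reflected and refracted beams perpendicular: θ_B + θ_t = 90°.
θ_B = 90° − 45.80° = 44.20°.

θ_B ≈ 44.20°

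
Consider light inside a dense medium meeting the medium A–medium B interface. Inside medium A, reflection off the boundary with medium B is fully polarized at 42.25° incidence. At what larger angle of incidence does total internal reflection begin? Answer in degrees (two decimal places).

θ_c ≈ 65.28°

tan θ_B = n₂/n₁ = tan 42.25° = 0.9083.
Total internal reflection: sin θ_c = n₂/n₁ = 0.9083.
θ_c = arcsin(0.9083) = 65.28°.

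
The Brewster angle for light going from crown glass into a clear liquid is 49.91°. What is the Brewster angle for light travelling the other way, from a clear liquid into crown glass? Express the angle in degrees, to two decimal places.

θ_B' ≈ 40.09°

tan θ_B' = n₁/n₂ = 1/tan θ_B, so θ_B' = 90° − θ_B.
θ_B' = 90° − 49.91° = 40.09°.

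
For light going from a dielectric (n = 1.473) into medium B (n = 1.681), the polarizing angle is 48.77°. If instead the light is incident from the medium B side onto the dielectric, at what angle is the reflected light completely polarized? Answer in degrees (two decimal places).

The two Brewster angles are complementary: θ_B' = 90° − θ_B = 90° − 48.77° = 41.23°.

θ_B' ≈ 41.23°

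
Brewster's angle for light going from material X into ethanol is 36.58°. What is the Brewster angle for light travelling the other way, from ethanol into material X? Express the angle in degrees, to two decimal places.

θ_B' ≈ 53.42°

tan θ_B' = n₁/n₂ = 1/tan θ_B, so θ_B' = 90° − θ_B.
θ_B' = 90° − 36.58° = 53.42°.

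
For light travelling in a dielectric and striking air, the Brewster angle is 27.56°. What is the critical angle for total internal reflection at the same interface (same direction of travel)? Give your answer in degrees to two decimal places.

θ_c ≈ 31.46°

tan θ_B = n₂/n₁ = tan 27.56° = 0.5219.
Total internal reflection: sin θ_c = n₂/n₁ = 0.5219.
θ_c = arcsin(0.5219) = 31.46°.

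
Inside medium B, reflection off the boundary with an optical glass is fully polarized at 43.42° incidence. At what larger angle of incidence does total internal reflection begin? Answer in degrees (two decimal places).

From Brewster, n₂/n₁ = tan θ_B = tan 43.42° = 0.9463.
Then sin θ_c = n₂/n₁ = 0.9463, so θ_c = arcsin 0.9463 = 71.14°.

θ_c ≈ 71.14°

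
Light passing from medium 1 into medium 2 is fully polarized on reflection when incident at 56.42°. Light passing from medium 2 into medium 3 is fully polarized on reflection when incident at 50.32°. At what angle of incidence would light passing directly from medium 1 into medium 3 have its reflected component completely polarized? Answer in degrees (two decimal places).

θ_B ≈ 61.15°

n₂/n₁ = tan 56.42° = 1.5063 and n₃/n₂ = tan 50.32° = 1.2054.
So n₃/n₁ = (n₂/n₁)(n₃/n₂) = 1.5063 × 1.2054 = 1.8156.
θ_B(1→3) = arctan(1.8156) = 61.15°.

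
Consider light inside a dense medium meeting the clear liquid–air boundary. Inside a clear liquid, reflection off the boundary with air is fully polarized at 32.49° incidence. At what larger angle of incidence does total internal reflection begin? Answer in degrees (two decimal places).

θ_c ≈ 39.56°

n₂/n₁ = tan 32.49° = 0.6368; the critical angle satisfies sin θ_c = n₂/n₁.
θ_c = arcsin(0.6368) = 39.56°.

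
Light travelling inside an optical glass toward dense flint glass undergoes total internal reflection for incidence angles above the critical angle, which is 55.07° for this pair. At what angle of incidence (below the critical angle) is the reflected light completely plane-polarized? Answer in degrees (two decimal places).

At the critical angle sin θ_c = n₂/n₁, giving n₂/n₁ = sin 55.07° = 0.8199.
Then tan θ_B = n₂/n₁ = 0.8199, so θ_B = arctan 0.8199 = 39.35°.

θ_B ≈ 39.35°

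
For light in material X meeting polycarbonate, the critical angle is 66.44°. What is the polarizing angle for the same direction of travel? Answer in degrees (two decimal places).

At the critical angle sin θ_c = n₂/n₁, giving n₂/n₁ = sin 66.44° = 0.9166.
Then tan θ_B = n₂/n₁ = 0.9166, so θ_B = arctan 0.9166 = 42.51°.

θ_B ≈ 42.51°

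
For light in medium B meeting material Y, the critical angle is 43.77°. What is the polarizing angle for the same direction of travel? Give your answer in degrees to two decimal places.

At the critical angle sin θ_c = n₂/n₁, giving n₂/n₁ = sin 43.77° = 0.6918.
Then tan θ_B = n₂/n₁ = 0.6918, so θ_B = arctan 0.6918 = 34.67°.

θ_B ≈ 34.67°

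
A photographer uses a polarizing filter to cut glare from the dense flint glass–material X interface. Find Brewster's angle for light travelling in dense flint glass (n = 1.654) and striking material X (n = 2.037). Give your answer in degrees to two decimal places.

θ_B ≈ 50.92°

The reflected p-component vanishes when tan θ_B = n₂/n₁.
Brewster's condition: tan θ_B = n₂/n₁ = 2.037/1.654 = 1.2316.
So θ_B = arctan 1.2316 = 50.92°.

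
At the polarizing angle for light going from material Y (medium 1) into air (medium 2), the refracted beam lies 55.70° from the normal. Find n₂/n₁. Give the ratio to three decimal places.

At Brewster incidence θ_B = 90° − θ_t = 90° − 55.70° = 34.30°.
Then n₂/n₁ = tan θ_B = tan 34.30° = 0.682.

n₂/n₁ ≈ 0.682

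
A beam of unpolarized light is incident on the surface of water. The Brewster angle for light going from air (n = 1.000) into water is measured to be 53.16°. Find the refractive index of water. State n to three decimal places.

At the Brewster angle, tan θ_B = n₂/n₁ with n₁ on the incident side (air) and n₂ on the transmitted side (water).
n₂ = n₁ tan θ_B = 1.000 × tan 53.16° = 1.335.

n ≈ 1.335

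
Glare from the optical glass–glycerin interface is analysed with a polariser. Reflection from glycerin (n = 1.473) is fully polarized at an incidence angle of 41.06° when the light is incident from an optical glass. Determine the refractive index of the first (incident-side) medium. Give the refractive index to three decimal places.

Full polarization of the reflected beam means tan θ_B = n₂/n₁, where n₁ is the incident medium (an optical glass).
n₁ = n₂ / tan θ_B = 1.473 / tan 41.06° = 1.691.

n ≈ 1.691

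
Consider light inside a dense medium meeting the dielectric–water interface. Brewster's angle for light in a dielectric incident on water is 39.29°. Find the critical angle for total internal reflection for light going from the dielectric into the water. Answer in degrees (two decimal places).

tan θ_B = n₂/n₁ = tan 39.29° = 0.8182.
Total internal reflection: sin θ_c = n₂/n₁ = 0.8182.
θ_c = arcsin(0.8182) = 54.90°.

θ_c ≈ 54.90°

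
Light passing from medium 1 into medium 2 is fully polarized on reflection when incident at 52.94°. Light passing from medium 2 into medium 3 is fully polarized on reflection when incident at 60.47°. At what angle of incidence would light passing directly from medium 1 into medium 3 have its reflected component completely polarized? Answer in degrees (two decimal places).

θ_B ≈ 66.84°

tan θ_B(1→2) = n₂/n₁ = tan 52.94° = 1.3242.
tan θ_B(2→3) = n₃/n₂ = tan 60.47° = 1.7653.
Multiplying, n₃/n₁ = 1.3242 × 1.7653 = 2.3376, and θ_B(1→3) = arctan 2.3376 = 66.84°.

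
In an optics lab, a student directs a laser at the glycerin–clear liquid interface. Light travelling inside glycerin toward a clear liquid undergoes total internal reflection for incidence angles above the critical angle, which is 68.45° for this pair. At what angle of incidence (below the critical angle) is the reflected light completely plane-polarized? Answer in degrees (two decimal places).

θ_B ≈ 42.93°

At the critical angle sin θ_c = n₂/n₁, giving n₂/n₁ = sin 68.45° = 0.9301.
Then tan θ_B = n₂/n₁ = 0.9301, so θ_B = arctan 0.9301 = 42.93°.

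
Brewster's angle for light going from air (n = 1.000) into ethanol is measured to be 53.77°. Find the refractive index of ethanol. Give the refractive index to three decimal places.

At Brewster's angle, tan θ_B = n₂/n₁ with n₁ on the incident side (air) and n₂ on the transmitted side (ethanol).
n₂ = n₁ tan θ_B = 1.000 × tan 53.77° = 1.365.

n ≈ 1.365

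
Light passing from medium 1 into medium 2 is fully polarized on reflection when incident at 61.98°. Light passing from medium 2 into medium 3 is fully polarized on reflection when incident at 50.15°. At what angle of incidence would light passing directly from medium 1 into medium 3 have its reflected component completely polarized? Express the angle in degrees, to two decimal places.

θ_B ≈ 66.05°

Each Brewster angle gives a ratio: n₂/n₁ = tan 61.98° = 1.8791, n₃/n₂ = tan 50.15° = 1.1981.
n₃/n₁ = 2.2514. Then tan θ_B(1→3) = n₃/n₁, so θ_B(1→3) = arctan(2.2514) = 66.05°.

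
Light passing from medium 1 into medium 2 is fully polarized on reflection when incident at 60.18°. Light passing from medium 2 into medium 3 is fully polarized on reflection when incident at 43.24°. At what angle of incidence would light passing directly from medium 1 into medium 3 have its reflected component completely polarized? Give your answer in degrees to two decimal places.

n₂/n₁ = tan 60.18° = 1.7447 and n₃/n₂ = tan 43.24° = 0.9404.
n₃/n₁ = 1.6407. Then tan θ_B(1→3) = n₃/n₁, so θ_B(1→3) = arctan(1.6407) = 58.64°.

θ_B ≈ 58.64°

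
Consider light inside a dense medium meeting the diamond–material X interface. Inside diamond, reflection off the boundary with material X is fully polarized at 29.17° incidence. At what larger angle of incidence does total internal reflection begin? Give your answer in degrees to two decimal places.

θ_c ≈ 33.93°

tan θ_B = n₂/n₁ = tan 29.17° = 0.5582.
Total internal reflection: sin θ_c = n₂/n₁ = 0.5582.
θ_c = arcsin(0.5582) = 33.93°.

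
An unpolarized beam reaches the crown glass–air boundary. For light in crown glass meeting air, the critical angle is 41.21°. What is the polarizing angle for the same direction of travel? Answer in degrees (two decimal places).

At the critical angle sin θ_c = n₂/n₁, giving n₂/n₁ = sin 41.21° = 0.6588.
Then tan θ_B = n₂/n₁ = 0.6588, so θ_B = arctan 0.6588 = 33.38°.

θ_B ≈ 33.38°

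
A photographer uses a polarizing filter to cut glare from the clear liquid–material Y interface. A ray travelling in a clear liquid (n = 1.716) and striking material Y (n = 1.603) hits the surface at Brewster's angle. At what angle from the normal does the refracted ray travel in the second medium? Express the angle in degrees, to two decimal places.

θ_t ≈ 46.95°

First find Brewster's angle: tan θ_B = 1.603/1.716 = 0.9341, giving θ_B = 43.05°.
Since θ_B + θ_t = 90° at Brewster incidence, θ_t = 90° − 43.05° = 46.95°.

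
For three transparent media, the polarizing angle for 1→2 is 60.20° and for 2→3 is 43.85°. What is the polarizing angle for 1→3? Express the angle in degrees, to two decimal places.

θ_B ≈ 59.20°

n₂/n₁ = tan 60.20° = 1.7461 and n₃/n₂ = tan 43.85° = 0.9606.
So n₃/n₁ = (n₂/n₁)(n₃/n₂) = 1.7461 × 0.9606 = 1.6774.
θ_B(1→3) = arctan(1.6774) = 59.20°.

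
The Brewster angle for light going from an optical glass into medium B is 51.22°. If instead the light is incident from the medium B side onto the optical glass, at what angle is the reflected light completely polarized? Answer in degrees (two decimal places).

θ_B' ≈ 38.78°

tan θ_B' = n₁/n₂ = 1/tan θ_B, so θ_B' = 90° − θ_B.
θ_B' = 90° − 51.22° = 38.78°.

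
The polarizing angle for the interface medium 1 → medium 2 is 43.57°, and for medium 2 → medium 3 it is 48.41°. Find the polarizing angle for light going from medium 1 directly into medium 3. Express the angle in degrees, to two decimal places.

n₂/n₁ = tan 43.57° = 0.9513 and n₃/n₂ = tan 48.41° = 1.1267.
Multiplying, n₃/n₁ = 0.9513 × 1.1267 = 1.0718, and θ_B(1→3) = arctan 1.0718 = 46.99°.

θ_B ≈ 46.99°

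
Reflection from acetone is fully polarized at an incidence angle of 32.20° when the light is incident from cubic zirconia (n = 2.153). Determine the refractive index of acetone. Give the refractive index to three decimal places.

n ≈ 1.356

At Brewster's angle, tan θ_B = n₂/n₁ with n₁ on the incident side (cubic zirconia) and n₂ on the transmitted side (acetone).
n₂ = n₁ tan θ_B = 2.153 × tan 32.20° = 1.356.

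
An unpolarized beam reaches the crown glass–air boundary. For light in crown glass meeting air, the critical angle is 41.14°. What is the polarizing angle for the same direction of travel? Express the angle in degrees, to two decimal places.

At the critical angle sin θ_c = n₂/n₁, giving n₂/n₁ = sin 41.14° = 0.6579.
Then tan θ_B = n₂/n₁ = 0.6579, so θ_B = arctan 0.6579 = 33.34°.

θ_B ≈ 33.34°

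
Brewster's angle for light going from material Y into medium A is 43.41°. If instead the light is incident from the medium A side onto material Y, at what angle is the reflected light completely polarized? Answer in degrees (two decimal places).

The two Brewster angles are complementary: θ_B' = 90° − θ_B = 90° − 43.41° = 46.59°.

θ_B' ≈ 46.59°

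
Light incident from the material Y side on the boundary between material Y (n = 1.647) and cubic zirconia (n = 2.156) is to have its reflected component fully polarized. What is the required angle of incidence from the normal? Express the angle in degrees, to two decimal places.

θ_B ≈ 52.62°

At Brewster's angle the reflected and refracted rays are perpendicular, which with Snell's law gives tan θ_B = n₂/n₁.
Here n₂/n₁ = 2.156/1.647 = 1.3090, and Brewster's law gives tan θ_B = n₂/n₁.
θ_B = arctan(1.3090) = 52.62°.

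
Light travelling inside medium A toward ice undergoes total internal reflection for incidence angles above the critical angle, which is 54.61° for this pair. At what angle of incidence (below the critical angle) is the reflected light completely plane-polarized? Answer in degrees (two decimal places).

θ_B ≈ 39.19°

At the critical angle sin θ_c = n₂/n₁, giving n₂/n₁ = sin 54.61° = 0.8152.
Then tan θ_B = n₂/n₁ = 0.8152, so θ_B = arctan 0.8152 = 39.19°.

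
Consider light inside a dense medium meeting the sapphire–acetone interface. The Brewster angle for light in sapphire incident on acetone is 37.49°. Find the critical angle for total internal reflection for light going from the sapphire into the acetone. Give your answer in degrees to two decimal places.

From Brewster, n₂/n₁ = tan θ_B = tan 37.49° = 0.7670.
Then sin θ_c = n₂/n₁ = 0.7670, so θ_c = arcsin 0.7670 = 50.09°.

θ_c ≈ 50.09°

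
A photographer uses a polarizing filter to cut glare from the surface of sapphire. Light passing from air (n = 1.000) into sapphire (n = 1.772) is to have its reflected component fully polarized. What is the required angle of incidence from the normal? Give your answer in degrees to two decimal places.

θ_B ≈ 60.56°

The reflected p-component vanishes when tan θ_B = n₂/n₁.
Here n₂/n₁ = 1.772/1.000 = 1.7720, and Brewster's law gives tan θ_B = n₂/n₁.
θ_B = arctan(1.7720) = 60.56°.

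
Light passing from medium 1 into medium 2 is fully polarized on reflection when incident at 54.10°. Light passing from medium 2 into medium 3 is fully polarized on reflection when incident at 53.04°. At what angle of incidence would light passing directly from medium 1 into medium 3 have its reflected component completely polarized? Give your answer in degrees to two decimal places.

θ_B ≈ 61.42°

Each Brewster angle gives a ratio: n₂/n₁ = tan 54.10° = 1.3814, n₃/n₂ = tan 53.04° = 1.3290.
So n₃/n₁ = (n₂/n₁)(n₃/n₂) = 1.3814 × 1.3290 = 1.8359.
θ_B(1→3) = arctan(1.8359) = 61.42°.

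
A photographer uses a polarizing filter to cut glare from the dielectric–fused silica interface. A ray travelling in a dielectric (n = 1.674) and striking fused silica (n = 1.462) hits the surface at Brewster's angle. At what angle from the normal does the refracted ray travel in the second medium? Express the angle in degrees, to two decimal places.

θ_t ≈ 48.87°

tan θ_B = n₂/n₁ = 1.462/1.674 = 0.8734, so θ_B = 41.13°.
The refracted ray is perpendicular to the reflected ray, so θ_t = 90° − θ_B = 48.87°.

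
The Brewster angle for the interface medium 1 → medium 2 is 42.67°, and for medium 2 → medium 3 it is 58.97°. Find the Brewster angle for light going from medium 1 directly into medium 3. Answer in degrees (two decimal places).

Each Brewster angle gives a ratio: n₂/n₁ = tan 42.67° = 0.9218, n₃/n₂ = tan 58.97° = 1.6623.
Multiplying, n₃/n₁ = 0.9218 × 1.6623 = 1.5323, and θ_B(1→3) = arctan 1.5323 = 56.87°.

θ_B ≈ 56.87°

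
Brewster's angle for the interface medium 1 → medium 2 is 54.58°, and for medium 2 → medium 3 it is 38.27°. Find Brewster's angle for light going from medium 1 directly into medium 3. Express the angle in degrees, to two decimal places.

θ_B ≈ 47.97°

n₂/n₁ = tan 54.58° = 1.4061 and n₃/n₂ = tan 38.27° = 0.7889.
So n₃/n₁ = (n₂/n₁)(n₃/n₂) = 1.4061 × 0.7889 = 1.1093.
θ_B(1→3) = arctan(1.1093) = 47.97°.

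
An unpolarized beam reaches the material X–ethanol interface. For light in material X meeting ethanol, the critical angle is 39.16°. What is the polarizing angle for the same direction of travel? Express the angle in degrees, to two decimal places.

sin θ_c = n₂/n₁, so n₂/n₁ = sin 39.16° = 0.6315.
Brewster: tan θ_B = n₂/n₁ = 0.6315.
θ_B = arctan(0.6315) = 32.27°.

θ_B ≈ 32.27°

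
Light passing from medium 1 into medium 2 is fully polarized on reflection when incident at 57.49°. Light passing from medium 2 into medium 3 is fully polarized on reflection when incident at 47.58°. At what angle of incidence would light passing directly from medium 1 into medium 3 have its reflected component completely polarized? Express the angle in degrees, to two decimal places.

n₂/n₁ = tan 57.49° = 1.5691 and n₃/n₂ = tan 47.58° = 1.0944.
n₃/n₁ = 1.7172. Then tan θ_B(1→3) = n₃/n₁, so θ_B(1→3) = arctan(1.7172) = 59.79°.

θ_B ≈ 59.79°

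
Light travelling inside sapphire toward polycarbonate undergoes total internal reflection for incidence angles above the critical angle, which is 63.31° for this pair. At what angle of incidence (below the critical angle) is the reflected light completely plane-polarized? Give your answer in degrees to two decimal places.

At the critical angle sin θ_c = n₂/n₁, giving n₂/n₁ = sin 63.31° = 0.8934.
Then tan θ_B = n₂/n₁ = 0.8934, so θ_B = arctan 0.8934 = 41.78°.

θ_B ≈ 41.78°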